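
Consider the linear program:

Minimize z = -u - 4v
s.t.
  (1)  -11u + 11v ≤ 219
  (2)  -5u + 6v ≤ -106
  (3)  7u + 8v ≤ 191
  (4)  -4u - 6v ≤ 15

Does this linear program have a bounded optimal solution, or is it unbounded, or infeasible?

bounded optimum

Feasible corners and z = -u - 4v:
  (997/41, 213/82) → z = -1423/41
  (91/9, -499/54) → z = 725/27
  (633/5, -869/10) → z = 221
The feasible region has finitely many vertices and no improving ray; the minimum is -1423/41 at (997/41, 213/82).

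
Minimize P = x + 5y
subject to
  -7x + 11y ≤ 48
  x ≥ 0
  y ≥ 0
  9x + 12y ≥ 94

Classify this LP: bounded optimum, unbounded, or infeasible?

Extreme points and P = x + 5y:
  (458/183, 1090/183) → P = 5908/183
  (94/9, 0) → P = 94/9
The feasible region has finitely many vertices and no improving ray; the minimum is 94/9 at (94/9, 0).

bounded optimum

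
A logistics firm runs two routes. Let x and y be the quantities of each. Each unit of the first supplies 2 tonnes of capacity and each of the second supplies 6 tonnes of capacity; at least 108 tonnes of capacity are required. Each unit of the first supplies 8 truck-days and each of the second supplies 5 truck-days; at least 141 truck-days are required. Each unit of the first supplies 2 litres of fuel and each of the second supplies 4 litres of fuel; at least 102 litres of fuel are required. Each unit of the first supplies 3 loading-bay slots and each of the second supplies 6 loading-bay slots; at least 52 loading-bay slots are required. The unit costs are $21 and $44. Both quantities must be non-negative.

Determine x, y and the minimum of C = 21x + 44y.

x = 45, y = 3, minimum C = 1077

Extreme points and C = 21x + 44y:
  (0, 141/5) → C = 6204/5
  (54, 0) → C = 1134
  (45, 3) → C = 1077
  (27/11, 267/11) → C = 12315/11
The feasible region is unbounded (it extends along (0, 1), (1, 0)), but C strictly increases along every unbounded feasible direction, so there is no improving ray and the minimum is attained at a vertex.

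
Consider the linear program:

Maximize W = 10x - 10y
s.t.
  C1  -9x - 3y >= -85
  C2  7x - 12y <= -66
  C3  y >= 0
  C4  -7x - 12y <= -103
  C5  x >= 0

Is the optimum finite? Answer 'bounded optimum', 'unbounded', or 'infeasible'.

bounded optimum

Vertices and W = 10x - 10y:
  (274/43, 1189/129) → W = -3670/129
  (0, 85/3) → W = -850/3
  (37/14, 169/24) → W = -3695/84
  (0, 103/12) → W = -515/6
The feasible region has finitely many vertices and no improving ray; the maximum is -3670/129 at (274/43, 1189/129).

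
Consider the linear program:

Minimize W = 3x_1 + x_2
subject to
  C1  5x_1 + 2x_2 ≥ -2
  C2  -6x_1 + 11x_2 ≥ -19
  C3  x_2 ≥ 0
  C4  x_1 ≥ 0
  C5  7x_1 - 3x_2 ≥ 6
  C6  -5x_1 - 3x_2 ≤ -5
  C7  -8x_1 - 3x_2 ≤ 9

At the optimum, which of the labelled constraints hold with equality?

C5 and C6

Corner points and W = 3x_1 + x_2:
  (19/6, 0) → W = 19/2
  (1, 0) → W = 3
  (11/12, 5/36) → W = 26/9
The feasible region is unbounded (it extends along (3, 7), (11, 6)), but W strictly increases along every unbounded feasible direction, so there is no improving ray and the minimum is attained at a vertex.

The minimum is at (11/12, 5/36). Substituting into each constraint, equality holds for C5 and C6; the remaining constraints have slack.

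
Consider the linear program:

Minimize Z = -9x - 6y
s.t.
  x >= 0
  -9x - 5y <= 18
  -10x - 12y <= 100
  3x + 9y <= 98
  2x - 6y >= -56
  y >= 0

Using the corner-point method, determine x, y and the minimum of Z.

Feasible corners and Z = -9x - 6y:
  (0, 28/3) → Z = -56
  (0, 0) → Z = 0
  (7/3, 91/9) → Z = -245/3
  (98/3, 0) → Z = -294

x = 98/3, y = 0, minimum Z = -294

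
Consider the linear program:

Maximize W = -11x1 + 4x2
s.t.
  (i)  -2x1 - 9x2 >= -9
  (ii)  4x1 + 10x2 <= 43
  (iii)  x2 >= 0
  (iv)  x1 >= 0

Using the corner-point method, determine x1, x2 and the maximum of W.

Vertices and W = -11x1 + 4x2:
  (9/2, 0) → W = -99/2
  (0, 1) → W = 4
  (0, 0) → W = 0

x1 = 0, x2 = 1, maximum W = 4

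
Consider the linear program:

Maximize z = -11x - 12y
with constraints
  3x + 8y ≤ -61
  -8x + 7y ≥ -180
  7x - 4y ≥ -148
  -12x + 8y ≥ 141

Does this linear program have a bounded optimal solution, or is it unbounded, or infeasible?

bounded optimum

Extreme points and z = -11x - 12y:
  (-21, 1/4) → z = 228
  (-202/15, -103/40) → z = 5371/30
  (-155/2, -789/8) → z = 2036
The feasible region has finitely many vertices and no improving ray; the maximum is 2036 at (-155/2, -789/8).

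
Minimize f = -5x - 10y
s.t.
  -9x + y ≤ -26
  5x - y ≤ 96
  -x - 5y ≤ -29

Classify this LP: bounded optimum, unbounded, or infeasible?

From the feasible point (159/46, 235/46), moving in the direction (1, 5) keeps every constraint satisfied while f decreases without bound.

unbounded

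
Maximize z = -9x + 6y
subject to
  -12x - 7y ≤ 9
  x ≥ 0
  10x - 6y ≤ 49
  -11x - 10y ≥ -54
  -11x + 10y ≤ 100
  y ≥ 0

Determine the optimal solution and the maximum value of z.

x = 0, y = 27/5, maximum z = 162/5

Vertices and z = -9x + 6y:
  (0, 27/5) → z = 162/5
  (0, 0) → z = 0
  (407/83, 1/166) → z = -3660/83
  (49/10, 0) → z = -441/10

At the optimal vertex, x = 0 and -11x - 10y = -54.
Solving simultaneously gives x = 0, y = 27/5.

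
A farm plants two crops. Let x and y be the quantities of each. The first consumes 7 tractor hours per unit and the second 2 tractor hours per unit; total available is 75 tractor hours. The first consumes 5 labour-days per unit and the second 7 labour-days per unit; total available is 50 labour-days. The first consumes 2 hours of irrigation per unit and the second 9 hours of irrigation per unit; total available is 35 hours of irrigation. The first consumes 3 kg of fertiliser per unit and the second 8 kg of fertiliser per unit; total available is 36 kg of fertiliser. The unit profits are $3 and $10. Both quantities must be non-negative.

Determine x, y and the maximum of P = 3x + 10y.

x = 4, y = 3, maximum P = 42

At the optimal vertex, 2x + 9y = 35 and 3x + 8y = 36.
Solving simultaneously gives x = 4, y = 3.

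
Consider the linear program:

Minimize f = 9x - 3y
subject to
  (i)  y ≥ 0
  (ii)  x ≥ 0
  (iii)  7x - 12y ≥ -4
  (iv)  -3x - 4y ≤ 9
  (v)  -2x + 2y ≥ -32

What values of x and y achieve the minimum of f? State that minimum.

x = 0, y = 1/3, minimum f = -1

Corner points and f = 9x - 3y:
  (0, 0) → f = 0
  (16, 0) → f = 144
  (0, 1/3) → f = -1
  (196/5, 116/5) → f = 1416/5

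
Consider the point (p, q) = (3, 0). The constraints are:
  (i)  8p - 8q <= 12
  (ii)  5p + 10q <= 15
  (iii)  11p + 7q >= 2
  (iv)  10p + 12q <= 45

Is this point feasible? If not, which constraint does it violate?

not feasible — violates (i)

Constraint (i): 8p - 8q = 24, which is not ≤ 12. All other constraints are satisfied.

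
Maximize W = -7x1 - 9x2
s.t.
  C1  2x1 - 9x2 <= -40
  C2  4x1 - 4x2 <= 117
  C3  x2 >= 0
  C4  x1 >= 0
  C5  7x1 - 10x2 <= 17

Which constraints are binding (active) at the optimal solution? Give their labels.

Vertices and W = -7x1 - 9x2:
  (0, 40/9) → W = -40
  (553/43, 314/43) → W = -6697/43
  (551/6, 751/12) → W = -14473/12
The feasible region is unbounded (it extends along (1, 1), (0, 1)), but W strictly decreases along every unbounded feasible direction, so there is no improving ray and the maximum is attained at a vertex.

The maximum is at (0, 40/9). Substituting into each constraint, equality holds for C1 and C4; the remaining constraints have slack.

C1 and C4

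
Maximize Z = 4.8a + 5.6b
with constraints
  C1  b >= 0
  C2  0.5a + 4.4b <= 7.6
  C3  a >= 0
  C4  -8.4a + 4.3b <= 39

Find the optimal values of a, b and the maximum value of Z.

a = 15.2, b = 0, maximum Z = 72.96

Vertices and Z = 4.8a + 5.6b:
  (76/5, 0) → Z = 1824/25
  (0, 0) → Z = 0
  (0, 19/11) → Z = 532/55

At the optimal vertex, b = 0 and 0.5a + 4.4b = 7.6.
Solving simultaneously gives a = 76/5, b = 0.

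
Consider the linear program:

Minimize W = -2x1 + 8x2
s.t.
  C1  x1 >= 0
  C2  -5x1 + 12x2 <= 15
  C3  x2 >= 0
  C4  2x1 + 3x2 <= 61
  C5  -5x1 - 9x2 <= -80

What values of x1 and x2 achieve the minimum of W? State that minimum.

Extreme points and W = -2x1 + 8x2:
  (229/13, 335/39) → W = 1306/39
  (55/7, 95/21) → W = 430/21
  (61/2, 0) → W = -61
  (16, 0) → W = -32

At the optimal vertex, x2 = 0 and 2x1 + 3x2 = 61.
Solving simultaneously gives x1 = 61/2, x2 = 0.

x1 = 61/2, x2 = 0, minimum W = -61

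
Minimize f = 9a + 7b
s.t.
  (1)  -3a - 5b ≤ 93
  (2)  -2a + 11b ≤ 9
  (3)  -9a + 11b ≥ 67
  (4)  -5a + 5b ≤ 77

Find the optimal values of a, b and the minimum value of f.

Vertices and f = 9a + 7b:
  (-679/39, -106/13) → f = -2779/13
  (-85/4, -117/20) → f = -1161/5
  (-58/7, -53/77) → f = -6113/77
  (-802/45, -109/45) → f = -7981/45

a = -85/4, b = -117/20, minimum f = -1161/5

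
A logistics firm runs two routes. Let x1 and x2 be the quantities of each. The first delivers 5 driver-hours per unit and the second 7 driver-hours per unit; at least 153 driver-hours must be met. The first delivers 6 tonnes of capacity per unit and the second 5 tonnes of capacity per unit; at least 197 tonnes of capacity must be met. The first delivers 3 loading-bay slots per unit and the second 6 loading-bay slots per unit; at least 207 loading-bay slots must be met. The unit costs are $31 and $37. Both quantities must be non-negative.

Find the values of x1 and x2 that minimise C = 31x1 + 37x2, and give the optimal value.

x1 = 7, x2 = 31, minimum C = 1364

Vertices and C = 31x1 + 37x2:
  (0, 197/5) → C = 7289/5
  (69, 0) → C = 2139
  (7, 31) → C = 1364
The feasible region is unbounded (it extends along (0, 1), (1, 0)), but C strictly increases along every unbounded feasible direction, so there is no improving ray and the minimum is attained at a vertex.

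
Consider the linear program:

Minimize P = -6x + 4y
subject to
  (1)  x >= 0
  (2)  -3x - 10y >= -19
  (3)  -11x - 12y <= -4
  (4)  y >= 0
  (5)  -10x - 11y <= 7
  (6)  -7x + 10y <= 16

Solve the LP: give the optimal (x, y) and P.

The optimum lies where -3x - 10y = -19 and y = 0.
Solving simultaneously gives x = 19/3, y = 0.

x = 19/3, y = 0, minimum P = -38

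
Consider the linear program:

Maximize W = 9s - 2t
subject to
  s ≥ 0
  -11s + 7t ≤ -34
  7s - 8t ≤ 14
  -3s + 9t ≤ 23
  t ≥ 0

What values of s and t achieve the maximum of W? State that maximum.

Extreme points and W = 9s - 2t:
  (58/13, 28/13) → W = 466/13
  (467/78, 355/78) → W = 3493/78
  (310/39, 203/39) → W = 2384/39

At the optimal vertex, 7s - 8t = 14 and -3s + 9t = 23.
Solving simultaneously gives s = 310/39, t = 203/39.

s = 310/39, t = 203/39, maximum W = 2384/39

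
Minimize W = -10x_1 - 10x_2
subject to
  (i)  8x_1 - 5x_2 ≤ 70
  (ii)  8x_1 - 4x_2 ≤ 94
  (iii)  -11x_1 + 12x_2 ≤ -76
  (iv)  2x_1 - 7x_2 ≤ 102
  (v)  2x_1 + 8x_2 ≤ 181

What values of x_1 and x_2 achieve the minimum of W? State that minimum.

x_1 = 460/41, x_2 = 162/41, minimum W = -6220/41

Extreme points and W = -10x_1 - 10x_2:
  (460/41, 162/41) → W = -6220/41
  (-10/23, -338/23) → W = 3480/23
  (-692/53, -970/53) → W = 16620/53

At the optimal vertex, 8x_1 - 5x_2 = 70 and -11x_1 + 12x_2 = -76.
Solving simultaneously gives x_1 = 460/41, x_2 = 162/41.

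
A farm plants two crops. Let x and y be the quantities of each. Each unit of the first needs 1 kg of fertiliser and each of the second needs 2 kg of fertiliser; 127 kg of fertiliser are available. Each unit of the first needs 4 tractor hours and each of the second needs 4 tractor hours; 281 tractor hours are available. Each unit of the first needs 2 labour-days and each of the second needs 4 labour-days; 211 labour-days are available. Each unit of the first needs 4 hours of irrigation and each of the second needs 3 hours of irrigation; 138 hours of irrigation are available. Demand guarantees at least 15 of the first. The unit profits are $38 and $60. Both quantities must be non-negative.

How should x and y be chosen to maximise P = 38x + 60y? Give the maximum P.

x = 15, y = 26, maximum P = 2130

The optimum lies where 4x + 3y = 138 and x = 15.
Solving simultaneously gives x = 15, y = 26.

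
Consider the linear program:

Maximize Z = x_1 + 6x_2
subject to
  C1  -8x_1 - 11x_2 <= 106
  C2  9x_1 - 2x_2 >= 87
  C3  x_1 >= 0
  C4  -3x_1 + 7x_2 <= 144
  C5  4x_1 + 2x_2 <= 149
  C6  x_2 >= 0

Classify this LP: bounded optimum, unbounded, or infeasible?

Feasible corners and Z = x_1 + 6x_2:
  (299/19, 519/19) → Z = 3413/19
  (29/3, 0) → Z = 29/3
  (755/34, 1023/34) → Z = 6893/34
  (149/4, 0) → Z = 149/4
The feasible region has finitely many vertices and no improving ray; the maximum is 6893/34 at (755/34, 1023/34).

bounded optimum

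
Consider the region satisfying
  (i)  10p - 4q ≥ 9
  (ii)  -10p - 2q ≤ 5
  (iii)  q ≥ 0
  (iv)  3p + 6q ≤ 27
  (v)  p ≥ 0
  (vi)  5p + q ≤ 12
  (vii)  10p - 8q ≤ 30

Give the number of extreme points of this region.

The feasible vertices (each the meet of two boundaries and inside every other half-plane) are:
  (9/10, 0)
  (19/10, 5/2)
  (12/5, 0)

3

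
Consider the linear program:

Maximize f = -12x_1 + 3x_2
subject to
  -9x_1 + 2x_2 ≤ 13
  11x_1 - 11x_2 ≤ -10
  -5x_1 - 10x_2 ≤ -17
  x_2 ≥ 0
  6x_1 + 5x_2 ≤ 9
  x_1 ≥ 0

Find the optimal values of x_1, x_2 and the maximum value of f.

x_1 = 0, x_2 = 9/5, maximum f = 27/5

At the optimal vertex, 6x_1 + 5x_2 = 9 and x_1 = 0.
Solving simultaneously gives x_1 = 0, x_2 = 9/5.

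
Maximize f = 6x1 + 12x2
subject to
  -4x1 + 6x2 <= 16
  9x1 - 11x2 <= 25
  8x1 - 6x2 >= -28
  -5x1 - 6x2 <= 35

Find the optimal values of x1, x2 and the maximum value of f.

Corner points and f = 6x1 + 12x2:
  (163/5, 122/5) → f = 2442/5
  (-3, 2/3) → f = -10
  (-235/109, -440/109) → f = -6690/109
  (-63/13, -70/39) → f = -658/13

At the optimal vertex, -4x1 + 6x2 = 16 and 9x1 - 11x2 = 25.
Solving simultaneously gives x1 = 163/5, x2 = 122/5.

x1 = 163/5, x2 = 122/5, maximum f = 2442/5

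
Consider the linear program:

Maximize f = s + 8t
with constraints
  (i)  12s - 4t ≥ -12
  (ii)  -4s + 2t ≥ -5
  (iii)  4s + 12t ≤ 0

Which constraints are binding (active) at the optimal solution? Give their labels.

Corner points and f = s + 8t:
  (-11/2, -27/2) → f = -227/2
  (-9/10, 3/10) → f = 3/2
  (15/14, -5/14) → f = -25/14

The maximum is at (-9/10, 3/10). Substituting into each constraint, equality holds for (i) and (iii); the remaining constraints have slack.

(i) and (iii)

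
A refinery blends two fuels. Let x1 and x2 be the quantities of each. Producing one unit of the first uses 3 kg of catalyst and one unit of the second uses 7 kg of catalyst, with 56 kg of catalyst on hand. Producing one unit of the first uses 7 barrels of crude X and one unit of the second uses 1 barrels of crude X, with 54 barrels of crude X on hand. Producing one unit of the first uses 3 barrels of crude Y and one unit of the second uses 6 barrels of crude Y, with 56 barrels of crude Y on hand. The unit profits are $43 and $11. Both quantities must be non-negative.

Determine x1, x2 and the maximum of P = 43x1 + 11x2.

Vertices and P = 43x1 + 11x2:
  (0, 0) → P = 0
  (0, 8) → P = 88
  (54/7, 0) → P = 2322/7
  (7, 5) → P = 356

The optimum lies where 3x1 + 7x2 = 56 and 7x1 + x2 = 54.
Solving simultaneously gives x1 = 7, x2 = 5.

x1 = 7, x2 = 5, maximum P = 356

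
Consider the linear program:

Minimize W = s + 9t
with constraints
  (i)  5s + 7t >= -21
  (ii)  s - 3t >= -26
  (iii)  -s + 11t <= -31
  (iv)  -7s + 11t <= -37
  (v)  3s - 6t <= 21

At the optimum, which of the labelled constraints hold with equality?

Feasible corners and W = s + 9t:
  (7/26, -83/26) → W = -370/13
  (7/17, -56/17) → W = -497/17
  (1, -30/11) → W = -259/11
  (5/3, -8/3) → W = -67/3

The minimum is at (7/17, -56/17). Substituting into each constraint, equality holds for (i) and (v); the remaining constraints have slack.

(i) and (v)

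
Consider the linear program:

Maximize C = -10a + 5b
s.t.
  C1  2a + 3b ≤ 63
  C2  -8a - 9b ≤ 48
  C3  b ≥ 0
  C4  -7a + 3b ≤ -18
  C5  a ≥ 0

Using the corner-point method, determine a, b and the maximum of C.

a = 9, b = 15, maximum C = -15

Vertices and C = -10a + 5b:
  (63/2, 0) → C = -315
  (9, 15) → C = -15
  (18/7, 0) → C = -180/7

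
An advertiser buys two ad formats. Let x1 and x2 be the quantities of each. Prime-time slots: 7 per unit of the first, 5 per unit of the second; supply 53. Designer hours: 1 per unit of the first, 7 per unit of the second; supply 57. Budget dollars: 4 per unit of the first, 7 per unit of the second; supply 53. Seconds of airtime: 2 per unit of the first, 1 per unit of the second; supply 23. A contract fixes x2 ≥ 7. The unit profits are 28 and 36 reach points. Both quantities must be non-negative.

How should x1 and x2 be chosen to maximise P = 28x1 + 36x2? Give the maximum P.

Extreme points and P = 28x1 + 36x2:
  (0, 53/7) → P = 1908/7
  (0, 7) → P = 252
  (1, 7) → P = 280

The binding constraints are 4x1 + 7x2 = 53 and x2 = 7.
Solving simultaneously gives x1 = 1, x2 = 7.

x1 = 1, x2 = 7, maximum P = 280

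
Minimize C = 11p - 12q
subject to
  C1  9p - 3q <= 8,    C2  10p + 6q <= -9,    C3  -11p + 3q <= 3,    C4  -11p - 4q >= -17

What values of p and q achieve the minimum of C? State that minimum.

Corner points and C = 11p - 12q:
  (1/4, -23/12) → C = 103/4
  (-11/2, -115/6) → C = 339/2
  (-15/32, -23/32) → C = 111/32

p = -15/32, q = -23/32, minimum C = 111/32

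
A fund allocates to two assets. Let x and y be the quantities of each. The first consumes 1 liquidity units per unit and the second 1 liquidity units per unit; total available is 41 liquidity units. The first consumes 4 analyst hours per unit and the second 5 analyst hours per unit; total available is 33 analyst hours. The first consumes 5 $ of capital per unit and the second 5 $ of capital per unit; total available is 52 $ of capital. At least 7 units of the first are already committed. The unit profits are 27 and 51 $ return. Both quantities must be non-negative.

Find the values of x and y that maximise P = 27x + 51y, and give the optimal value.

x = 7, y = 1, maximum P = 240

Corner points and P = 27x + 51y:
  (33/4, 0) → P = 891/4
  (7, 0) → P = 189
  (7, 1) → P = 240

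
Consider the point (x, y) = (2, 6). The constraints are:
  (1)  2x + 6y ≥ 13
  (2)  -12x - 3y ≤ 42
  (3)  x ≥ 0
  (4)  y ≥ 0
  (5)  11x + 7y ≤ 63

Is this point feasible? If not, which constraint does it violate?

Constraint (5): 11x + 7y = 64, which is not ≤ 63. All other constraints are satisfied.

not feasible — violates (5)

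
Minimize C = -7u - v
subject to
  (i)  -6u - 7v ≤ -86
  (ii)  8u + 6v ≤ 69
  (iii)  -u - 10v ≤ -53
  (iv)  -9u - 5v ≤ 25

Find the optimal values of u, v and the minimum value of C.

u = -33/20, v = 137/10, minimum C = -43/20

Vertices and C = -7u - v:
  (-33/20, 137/10) → C = -43/20
  (-55/3, 28) → C = 301/3
  (-495/14, 821/14) → C = 1322/7

The optimum lies where -6u - 7v = -86 and 8u + 6v = 69.
Solving simultaneously gives u = -33/20, v = 137/10.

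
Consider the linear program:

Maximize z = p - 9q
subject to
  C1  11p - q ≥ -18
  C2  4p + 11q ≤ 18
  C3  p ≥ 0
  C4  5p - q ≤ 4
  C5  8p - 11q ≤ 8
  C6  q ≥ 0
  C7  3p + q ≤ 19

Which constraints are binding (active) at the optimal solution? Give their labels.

C4 and C6

Extreme points and z = p - 9q:
  (0, 18/11) → z = -162/11
  (62/59, 74/59) → z = -604/59
  (0, 0) → z = 0
  (4/5, 0) → z = 4/5

The maximum is at (4/5, 0). Substituting into each constraint, equality holds for C4 and C6; the remaining constraints have slack.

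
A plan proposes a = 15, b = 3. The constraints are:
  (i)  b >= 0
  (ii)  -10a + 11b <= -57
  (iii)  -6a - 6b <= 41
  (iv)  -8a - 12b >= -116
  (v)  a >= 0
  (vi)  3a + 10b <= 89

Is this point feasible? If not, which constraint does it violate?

not feasible — violates (iv)

Constraint (iv): -8a - 12b = -156, which is not ≥ -116. All other constraints are satisfied.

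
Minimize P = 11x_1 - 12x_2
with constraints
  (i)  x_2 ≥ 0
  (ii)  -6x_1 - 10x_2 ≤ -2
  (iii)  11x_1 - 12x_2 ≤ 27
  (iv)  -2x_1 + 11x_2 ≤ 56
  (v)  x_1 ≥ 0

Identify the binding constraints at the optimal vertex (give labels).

(iv) and (v)

Vertices and P = 11x_1 - 12x_2:
  (1/3, 0) → P = 11/3
  (27/11, 0) → P = 27
  (0, 1/5) → P = -12/5
  (969/97, 670/97) → P = 27
  (0, 56/11) → P = -672/11

The minimum is at (0, 56/11). Substituting into each constraint, equality holds for (iv) and (v); the remaining constraints have slack.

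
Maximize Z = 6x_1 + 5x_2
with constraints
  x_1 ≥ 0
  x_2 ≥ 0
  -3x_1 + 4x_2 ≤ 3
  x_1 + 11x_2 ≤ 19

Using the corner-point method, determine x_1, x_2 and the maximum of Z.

Feasible corners and Z = 6x_1 + 5x_2:
  (0, 0) → Z = 0
  (0, 3/4) → Z = 15/4
  (19, 0) → Z = 114
  (43/37, 60/37) → Z = 558/37

At the optimal vertex, x_2 = 0 and x_1 + 11x_2 = 19.
Solving simultaneously gives x_1 = 19, x_2 = 0.

x_1 = 19, x_2 = 0, maximum Z = 114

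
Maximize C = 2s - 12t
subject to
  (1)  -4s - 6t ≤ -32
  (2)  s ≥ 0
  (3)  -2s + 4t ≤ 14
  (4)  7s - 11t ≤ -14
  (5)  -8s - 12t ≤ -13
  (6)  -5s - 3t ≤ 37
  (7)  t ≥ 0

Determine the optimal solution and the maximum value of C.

Vertices and C = 2s - 12t:
  (11/7, 30/7) → C = -338/7
  (134/43, 140/43) → C = -1412/43
  (49/3, 35/3) → C = -322/3

s = 134/43, t = 140/43, maximum C = -1412/43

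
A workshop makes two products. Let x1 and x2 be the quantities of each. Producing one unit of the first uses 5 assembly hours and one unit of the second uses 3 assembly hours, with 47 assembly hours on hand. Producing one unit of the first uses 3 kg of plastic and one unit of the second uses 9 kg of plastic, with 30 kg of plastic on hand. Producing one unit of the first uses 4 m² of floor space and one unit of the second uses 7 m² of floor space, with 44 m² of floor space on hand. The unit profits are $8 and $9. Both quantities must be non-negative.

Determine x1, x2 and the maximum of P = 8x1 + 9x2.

x1 = 37/4, x2 = 1/4, maximum P = 305/4

Vertices and P = 8x1 + 9x2:
  (0, 0) → P = 0
  (0, 10/3) → P = 30
  (47/5, 0) → P = 376/5
  (37/4, 1/4) → P = 305/4

The optimum lies where 5x1 + 3x2 = 47 and 3x1 + 9x2 = 30.
Solving simultaneously gives x1 = 37/4, x2 = 1/4.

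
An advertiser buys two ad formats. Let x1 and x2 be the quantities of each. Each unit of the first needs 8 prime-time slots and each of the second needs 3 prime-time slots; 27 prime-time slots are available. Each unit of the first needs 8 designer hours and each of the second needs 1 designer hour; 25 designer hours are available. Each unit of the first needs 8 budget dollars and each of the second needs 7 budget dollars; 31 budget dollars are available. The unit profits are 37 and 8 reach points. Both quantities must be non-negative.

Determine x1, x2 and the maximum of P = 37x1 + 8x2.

Corner points and P = 37x1 + 8x2:
  (0, 0) → P = 0
  (0, 31/7) → P = 248/7
  (25/8, 0) → P = 925/8
  (3, 1) → P = 119

x1 = 3, x2 = 1, maximum P = 119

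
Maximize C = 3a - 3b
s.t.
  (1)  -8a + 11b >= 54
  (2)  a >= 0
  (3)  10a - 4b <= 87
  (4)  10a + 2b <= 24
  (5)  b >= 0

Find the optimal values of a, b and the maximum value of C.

Extreme points and C = 3a - 3b:
  (0, 54/11) → C = -162/11
  (26/21, 122/21) → C = -96/7
  (0, 12) → C = -36

At the optimal vertex, -8a + 11b = 54 and 10a + 2b = 24.
Solving simultaneously gives a = 26/21, b = 122/21.

a = 26/21, b = 122/21, maximum C = -96/7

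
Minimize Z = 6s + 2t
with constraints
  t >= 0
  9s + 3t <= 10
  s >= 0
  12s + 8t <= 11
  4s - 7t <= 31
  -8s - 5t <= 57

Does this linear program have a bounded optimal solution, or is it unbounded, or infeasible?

bounded optimum

Feasible corners and Z = 6s + 2t:
  (0, 0) → Z = 0
  (11/12, 0) → Z = 11/2
  (0, 11/8) → Z = 11/4
The feasible region has finitely many vertices and no improving ray; the minimum is 0 at (0, 0).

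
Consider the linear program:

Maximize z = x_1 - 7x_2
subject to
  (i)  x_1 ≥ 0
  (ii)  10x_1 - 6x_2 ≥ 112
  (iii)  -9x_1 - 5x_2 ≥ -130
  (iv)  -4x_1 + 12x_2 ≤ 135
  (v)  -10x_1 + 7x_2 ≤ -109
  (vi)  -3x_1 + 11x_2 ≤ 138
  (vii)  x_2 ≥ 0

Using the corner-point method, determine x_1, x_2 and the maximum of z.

x_1 = 130/9, x_2 = 0, maximum z = 130/9

Corner points and z = x_1 - 7x_2:
  (335/26, 73/26) → z = -88/13
  (56/5, 0) → z = 56/5
  (130/9, 0) → z = 130/9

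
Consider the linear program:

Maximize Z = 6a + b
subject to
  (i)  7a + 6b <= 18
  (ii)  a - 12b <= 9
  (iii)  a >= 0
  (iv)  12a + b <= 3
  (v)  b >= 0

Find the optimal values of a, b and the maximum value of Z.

Vertices and Z = 6a + b:
  (0, 3) → Z = 3
  (0, 0) → Z = 0
  (1/4, 0) → Z = 3/2

At the optimal vertex, 7a + 6b = 18 and a = 0.
Solving simultaneously gives a = 0, b = 3.

a = 0, b = 3, maximum Z = 3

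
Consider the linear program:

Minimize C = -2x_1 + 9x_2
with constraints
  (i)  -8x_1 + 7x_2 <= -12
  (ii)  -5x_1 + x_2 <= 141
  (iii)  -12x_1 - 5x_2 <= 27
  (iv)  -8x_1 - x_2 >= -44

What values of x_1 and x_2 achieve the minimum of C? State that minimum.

Corner points and C = -2x_1 + 9x_2:
  (-129/124, -90/31) → C = -1491/62
  (5, 4) → C = 26
  (247/28, -186/7) → C = -3595/14

At the optimal vertex, -12x_1 - 5x_2 = 27 and -8x_1 - x_2 = -44.
Solving simultaneously gives x_1 = 247/28, x_2 = -186/7.

x_1 = 247/28, x_2 = -186/7, minimum C = -3595/14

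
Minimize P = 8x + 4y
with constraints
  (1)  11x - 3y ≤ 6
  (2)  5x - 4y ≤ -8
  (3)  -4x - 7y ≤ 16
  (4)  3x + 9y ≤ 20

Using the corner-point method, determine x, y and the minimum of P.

Corner points and P = 8x + 4y:
  (-40/17, -16/17) → P = -384/17
  (8/57, 124/57) → P = 560/57
  (-284/15, 128/15) → P = -352/3

x = -284/15, y = 128/15, minimum P = -352/3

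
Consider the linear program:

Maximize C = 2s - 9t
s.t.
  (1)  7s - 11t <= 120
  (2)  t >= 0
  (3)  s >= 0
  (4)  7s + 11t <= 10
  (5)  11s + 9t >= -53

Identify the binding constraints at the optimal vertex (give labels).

Vertices and C = 2s - 9t:
  (0, 0) → C = 0
  (10/7, 0) → C = 20/7
  (0, 10/11) → C = -90/11

The maximum is at (10/7, 0). Substituting into each constraint, equality holds for (2) and (4); the remaining constraints have slack.

(2) and (4)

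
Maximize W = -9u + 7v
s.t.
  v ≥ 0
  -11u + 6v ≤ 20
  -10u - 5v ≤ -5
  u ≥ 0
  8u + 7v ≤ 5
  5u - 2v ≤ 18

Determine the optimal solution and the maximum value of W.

u = 1/3, v = 1/3, maximum W = -2/3

Extreme points and W = -9u + 7v:
  (1/2, 0) → W = -9/2
  (5/8, 0) → W = -45/8
  (1/3, 1/3) → W = -2/3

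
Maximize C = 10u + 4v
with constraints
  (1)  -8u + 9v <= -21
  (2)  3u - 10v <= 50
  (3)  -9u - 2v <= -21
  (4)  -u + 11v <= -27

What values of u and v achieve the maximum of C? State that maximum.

Corner points and C = 10u + 4v:
  (155/48, -129/32) → C = 97/6
  (280/23, -31/23) → C = 2676/23
  (285/101, -222/101) → C = 1962/101

The optimum lies where 3u - 10v = 50 and -u + 11v = -27.
Solving simultaneously gives u = 280/23, v = -31/23.

u = 280/23, v = -31/23, maximum C = 2676/23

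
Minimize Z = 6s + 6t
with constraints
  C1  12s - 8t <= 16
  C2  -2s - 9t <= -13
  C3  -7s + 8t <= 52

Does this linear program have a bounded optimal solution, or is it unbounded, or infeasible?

Extreme points and Z = 6s + 6t:
  (2, 1) → Z = 18
  (68/5, 92/5) → Z = 192
  (-364/79, 195/79) → Z = -1014/79
The feasible region has finitely many vertices and no improving ray; the minimum is -1014/79 at (-364/79, 195/79).

bounded optimum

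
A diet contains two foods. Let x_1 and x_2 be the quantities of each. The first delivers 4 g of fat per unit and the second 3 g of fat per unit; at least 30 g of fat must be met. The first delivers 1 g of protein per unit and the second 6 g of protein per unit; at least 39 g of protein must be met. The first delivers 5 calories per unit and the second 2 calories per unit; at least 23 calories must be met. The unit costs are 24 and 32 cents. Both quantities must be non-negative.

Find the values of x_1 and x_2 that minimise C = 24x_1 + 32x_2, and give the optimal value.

x_1 = 3, x_2 = 6, minimum C = 264

Corner points and C = 24x_1 + 32x_2:
  (0, 23/2) → C = 368
  (39, 0) → C = 936
  (3, 6) → C = 264
  (9/7, 58/7) → C = 296
The feasible region is unbounded (it extends along (0, 1), (1, 0)), but C strictly increases along every unbounded feasible direction, so there is no improving ray and the minimum is attained at a vertex.

The binding constraints are 4x_1 + 3x_2 = 30 and x_1 + 6x_2 = 39.
Solving simultaneously gives x_1 = 3, x_2 = 6.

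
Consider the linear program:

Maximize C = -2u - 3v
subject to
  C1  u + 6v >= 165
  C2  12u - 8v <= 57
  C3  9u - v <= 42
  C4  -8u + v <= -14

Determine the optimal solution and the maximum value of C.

Corner points and C = -2u - 3v:
  (417/55, 1443/55) → C = -5163/55
  (249/49, 1306/49) → C = -4416/49
  (28, 210) → C = -686

At the optimal vertex, u + 6v = 165 and -8u + v = -14.
Solving simultaneously gives u = 249/49, v = 1306/49.

u = 249/49, v = 1306/49, maximum C = -4416/49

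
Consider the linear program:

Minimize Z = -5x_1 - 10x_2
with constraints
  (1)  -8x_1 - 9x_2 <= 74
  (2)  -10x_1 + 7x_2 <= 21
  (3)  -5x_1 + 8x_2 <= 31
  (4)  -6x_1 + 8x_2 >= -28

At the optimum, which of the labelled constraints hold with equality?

Extreme points and Z = -5x_1 - 10x_2:
  (-707/146, -286/73) → Z = 9255/146
  (-170/59, -334/59) → Z = 4190/59
  (49/45, 41/9) → Z = -51
  (59, 163/4) → Z = -1405/2

The minimum is at (59, 163/4). Substituting into each constraint, equality holds for (3) and (4); the remaining constraints have slack.

(3) and (4)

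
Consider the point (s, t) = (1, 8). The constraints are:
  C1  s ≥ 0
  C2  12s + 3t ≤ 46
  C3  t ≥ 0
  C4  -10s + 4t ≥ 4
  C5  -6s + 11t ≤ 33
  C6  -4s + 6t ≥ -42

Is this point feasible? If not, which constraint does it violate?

Constraint C5: -6s + 11t = 82, which is not ≤ 33. All other constraints are satisfied.

not feasible — violates C5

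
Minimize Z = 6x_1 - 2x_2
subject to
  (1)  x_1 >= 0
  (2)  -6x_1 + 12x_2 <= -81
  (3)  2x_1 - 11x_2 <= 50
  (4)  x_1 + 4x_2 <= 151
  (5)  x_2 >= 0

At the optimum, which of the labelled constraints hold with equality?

Vertices and Z = 6x_1 - 2x_2:
  (178/3, 275/12) → Z = 1861/6
  (27/2, 0) → Z = 81
  (1861/19, 252/19) → Z = 10662/19
  (25, 0) → Z = 150

The minimum is at (27/2, 0). Substituting into each constraint, equality holds for (2) and (5); the remaining constraints have slack.

(2) and (5)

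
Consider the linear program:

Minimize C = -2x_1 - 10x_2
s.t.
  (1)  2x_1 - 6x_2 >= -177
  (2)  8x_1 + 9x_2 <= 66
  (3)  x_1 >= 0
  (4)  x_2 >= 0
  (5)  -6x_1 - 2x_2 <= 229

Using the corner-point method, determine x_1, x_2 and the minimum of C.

At the optimal vertex, 8x_1 + 9x_2 = 66 and x_1 = 0.
Solving simultaneously gives x_1 = 0, x_2 = 22/3.

x_1 = 0, x_2 = 22/3, minimum C = -220/3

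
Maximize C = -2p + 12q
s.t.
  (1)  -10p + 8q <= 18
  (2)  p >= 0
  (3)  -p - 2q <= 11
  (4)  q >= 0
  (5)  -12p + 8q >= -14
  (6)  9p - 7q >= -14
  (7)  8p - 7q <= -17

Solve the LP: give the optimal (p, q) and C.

p = 16, q = 89/4, maximum C = 235

Feasible corners and C = -2p + 12q:
  (16, 89/4) → C = 235
  (7, 11) → C = 118
  (117/10, 79/5) → C = 831/5
  (3, 41/7) → C = 450/7

The binding constraints are -10p + 8q = 18 and -12p + 8q = -14.
Solving simultaneously gives p = 16, q = 89/4.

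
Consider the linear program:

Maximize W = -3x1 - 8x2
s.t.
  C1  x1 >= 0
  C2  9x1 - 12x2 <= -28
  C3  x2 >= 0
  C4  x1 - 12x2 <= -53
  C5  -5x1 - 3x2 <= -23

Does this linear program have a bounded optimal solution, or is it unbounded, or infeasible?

Feasible corners and W = -3x1 - 8x2:
  (0, 23/3) → W = -184/3
  (25/8, 449/96) → W = -1123/24
  (13/7, 32/7) → W = -295/7
The feasible region has finitely many vertices and no improving ray; the maximum is -295/7 at (13/7, 32/7).

bounded optimum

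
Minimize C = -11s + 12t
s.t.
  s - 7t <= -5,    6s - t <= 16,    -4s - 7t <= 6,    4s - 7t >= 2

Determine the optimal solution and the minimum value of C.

s = 117/41, t = 46/41, minimum C = -735/41

At the optimal vertex, s - 7t = -5 and 6s - t = 16.
Solving simultaneously gives s = 117/41, t = 46/41.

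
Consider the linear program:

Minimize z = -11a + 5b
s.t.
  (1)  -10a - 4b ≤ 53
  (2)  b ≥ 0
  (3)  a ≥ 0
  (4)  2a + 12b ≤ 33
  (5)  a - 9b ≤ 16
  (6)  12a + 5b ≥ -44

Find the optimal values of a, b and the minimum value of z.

a = 163/10, b = 1/30, minimum z = -2687/15

Vertices and z = -11a + 5b:
  (0, 0) → z = 0
  (16, 0) → z = -176
  (0, 11/4) → z = 55/4
  (163/10, 1/30) → z = -2687/15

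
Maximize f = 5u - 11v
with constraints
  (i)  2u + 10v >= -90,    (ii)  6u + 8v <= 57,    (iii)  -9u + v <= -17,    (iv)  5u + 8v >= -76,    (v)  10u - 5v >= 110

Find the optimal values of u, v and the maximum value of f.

u = 645/22, v = -327/22, maximum f = 3411/11

Vertices and f = 5u - 11v:
  (645/22, -327/22) → f = 3411/11
  (65/11, -112/11) → f = 1557/11
  (233/22, -9/11) → f = 1363/22

The binding constraints are 2u + 10v = -90 and 6u + 8v = 57.
Solving simultaneously gives u = 645/22, v = -327/22.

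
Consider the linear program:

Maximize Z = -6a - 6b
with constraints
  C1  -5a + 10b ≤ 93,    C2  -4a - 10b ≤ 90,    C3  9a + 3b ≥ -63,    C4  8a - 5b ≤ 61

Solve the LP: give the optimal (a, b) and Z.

Corner points and Z = -6a - 6b:
  (-303/35, 174/35) → Z = 774/35
  (215/11, 1049/55) → Z = -12744/55
  (-60/13, -93/13) → Z = 918/13
  (8/5, -241/25) → Z = 1206/25

The optimum lies where -4a - 10b = 90 and 9a + 3b = -63.
Solving simultaneously gives a = -60/13, b = -93/13.

a = -60/13, b = -93/13, maximum Z = 918/13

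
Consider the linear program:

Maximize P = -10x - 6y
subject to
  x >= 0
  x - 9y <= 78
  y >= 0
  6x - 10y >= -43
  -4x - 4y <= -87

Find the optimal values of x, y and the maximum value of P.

Feasible corners and P = -10x - 6y:
  (78, 0) → P = -780
  (87/4, 0) → P = -435/2
  (349/32, 347/32) → P = -1393/8
The feasible region is unbounded (it extends along (5, 3), (9, 1)), but P strictly decreases along every unbounded feasible direction, so there is no improving ray and the maximum is attained at a vertex.

x = 349/32, y = 347/32, maximum P = -1393/8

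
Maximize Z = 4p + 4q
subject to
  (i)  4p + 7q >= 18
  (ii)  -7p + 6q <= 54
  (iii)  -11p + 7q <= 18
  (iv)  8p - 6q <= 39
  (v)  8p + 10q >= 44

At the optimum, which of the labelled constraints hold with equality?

(ii) and (iv)

Extreme points and Z = 4p + 4q:
  (270/17, 468/17) → Z = 2952/17
  (93, 235/2) → Z = 842
  (64/83, 314/83) → Z = 1512/83
  (327/64, 5/16) → Z = 347/16

The maximum is at (93, 235/2). Substituting into each constraint, equality holds for (ii) and (iv); the remaining constraints have slack.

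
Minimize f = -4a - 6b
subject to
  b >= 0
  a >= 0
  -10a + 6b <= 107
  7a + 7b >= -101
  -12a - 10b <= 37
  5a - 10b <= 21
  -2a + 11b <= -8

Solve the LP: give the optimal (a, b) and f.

a = 151/35, b = 2/35, minimum f = -88/5

Feasible corners and f = -4a - 6b:
  (21/5, 0) → f = -84/5
  (4, 0) → f = -16
  (151/35, 2/35) → f = -88/5

The optimum lies where 5a - 10b = 21 and -2a + 11b = -8.
Solving simultaneously gives a = 151/35, b = 2/35.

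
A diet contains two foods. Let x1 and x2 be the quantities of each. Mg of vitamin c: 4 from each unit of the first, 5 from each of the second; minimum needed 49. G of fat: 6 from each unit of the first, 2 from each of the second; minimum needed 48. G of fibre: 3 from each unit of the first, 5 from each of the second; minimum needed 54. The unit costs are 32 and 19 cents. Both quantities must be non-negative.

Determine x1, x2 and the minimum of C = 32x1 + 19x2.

x1 = 11/2, x2 = 15/2, minimum C = 637/2

Feasible corners and C = 32x1 + 19x2:
  (0, 24) → C = 456
  (18, 0) → C = 576
  (11/2, 15/2) → C = 637/2
The feasible region is unbounded (it extends along (0, 1), (1, 0)), but C strictly increases along every unbounded feasible direction, so there is no improving ray and the minimum is attained at a vertex.

At the optimal vertex, 6x1 + 2x2 = 48 and 3x1 + 5x2 = 54.
Solving simultaneously gives x1 = 11/2, x2 = 15/2.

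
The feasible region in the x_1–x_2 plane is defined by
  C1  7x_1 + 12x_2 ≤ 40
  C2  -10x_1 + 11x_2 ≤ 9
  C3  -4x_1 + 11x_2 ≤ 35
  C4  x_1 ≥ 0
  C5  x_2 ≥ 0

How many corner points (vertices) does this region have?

4

Intersecting each pair of boundary lines and keeping only the points that satisfy every inequality leaves:
  (332/197, 463/197)
  (40/7, 0)
  (0, 9/11)
  (0, 0)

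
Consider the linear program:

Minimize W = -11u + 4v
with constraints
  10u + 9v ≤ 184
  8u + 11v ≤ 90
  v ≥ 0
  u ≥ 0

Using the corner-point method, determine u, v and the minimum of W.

u = 45/4, v = 0, minimum W = -495/4

Extreme points and W = -11u + 4v:
  (45/4, 0) → W = -495/4
  (0, 90/11) → W = 360/11
  (0, 0) → W = 0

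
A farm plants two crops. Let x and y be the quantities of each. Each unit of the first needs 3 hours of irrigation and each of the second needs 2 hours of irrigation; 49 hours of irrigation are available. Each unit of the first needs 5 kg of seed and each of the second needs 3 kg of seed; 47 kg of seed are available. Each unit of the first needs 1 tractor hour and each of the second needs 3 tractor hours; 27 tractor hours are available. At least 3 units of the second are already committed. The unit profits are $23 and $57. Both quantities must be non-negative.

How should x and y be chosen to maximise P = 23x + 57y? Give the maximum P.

x = 5, y = 22/3, maximum P = 533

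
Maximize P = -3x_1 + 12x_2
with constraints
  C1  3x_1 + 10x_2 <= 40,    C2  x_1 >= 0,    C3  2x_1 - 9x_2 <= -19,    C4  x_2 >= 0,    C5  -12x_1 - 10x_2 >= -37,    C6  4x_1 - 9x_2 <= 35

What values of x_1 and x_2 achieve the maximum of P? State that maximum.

x_1 = 0, x_2 = 37/10, maximum P = 222/5

Feasible corners and P = -3x_1 + 12x_2:
  (0, 19/9) → P = 76/3
  (0, 37/10) → P = 222/5
  (143/128, 151/64) → P = 3195/128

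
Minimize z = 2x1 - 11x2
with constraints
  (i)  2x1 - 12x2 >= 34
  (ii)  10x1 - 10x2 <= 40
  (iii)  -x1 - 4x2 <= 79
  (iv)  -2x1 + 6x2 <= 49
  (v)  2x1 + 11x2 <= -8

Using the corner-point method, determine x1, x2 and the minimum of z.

Feasible corners and z = 2x1 - 11x2:
  (7/5, -13/5) → z = 157/5
  (-203/5, -48/5) → z = 122/5
  (-63/5, -83/5) → z = 787/5

The optimum lies where 2x1 - 12x2 = 34 and -x1 - 4x2 = 79.
Solving simultaneously gives x1 = -203/5, x2 = -48/5.

x1 = -203/5, x2 = -48/5, minimum z = 122/5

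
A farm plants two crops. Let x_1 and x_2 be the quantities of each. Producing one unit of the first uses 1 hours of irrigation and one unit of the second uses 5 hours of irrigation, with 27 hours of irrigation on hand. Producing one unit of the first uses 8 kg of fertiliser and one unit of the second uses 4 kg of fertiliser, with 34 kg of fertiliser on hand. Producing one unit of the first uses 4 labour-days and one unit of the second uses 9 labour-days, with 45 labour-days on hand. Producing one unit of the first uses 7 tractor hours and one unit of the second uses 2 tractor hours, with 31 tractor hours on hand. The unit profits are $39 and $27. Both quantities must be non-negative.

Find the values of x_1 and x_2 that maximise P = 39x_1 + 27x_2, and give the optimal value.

x_1 = 9/4, x_2 = 4, maximum P = 783/4

Extreme points and P = 39x_1 + 27x_2:
  (0, 0) → P = 0
  (0, 5) → P = 135
  (17/4, 0) → P = 663/4
  (9/4, 4) → P = 783/4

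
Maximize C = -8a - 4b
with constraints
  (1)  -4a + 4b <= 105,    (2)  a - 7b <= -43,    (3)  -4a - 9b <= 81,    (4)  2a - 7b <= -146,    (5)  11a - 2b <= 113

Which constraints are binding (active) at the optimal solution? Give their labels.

Extreme points and C = -8a - 4b:
  (-151/20, 187/10) → C = -72/5
  (331/18, 1607/36) → C = -977/3
  (1083/73, 1832/73) → C = -15992/73

The maximum is at (-151/20, 187/10). Substituting into each constraint, equality holds for (1) and (4); the remaining constraints have slack.

(1) and (4)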